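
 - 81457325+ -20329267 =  - 101786592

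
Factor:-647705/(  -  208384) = 2^(-9 )*5^1*11^(-1 )*37^ ( - 1 )*281^1*461^1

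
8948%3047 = 2854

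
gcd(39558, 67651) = 1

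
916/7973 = 916/7973 =0.11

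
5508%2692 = 124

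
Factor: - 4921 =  - 7^1*19^1*37^1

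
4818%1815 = 1188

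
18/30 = 3/5 = 0.60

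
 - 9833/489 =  - 9833/489 = - 20.11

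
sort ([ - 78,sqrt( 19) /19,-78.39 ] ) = [ - 78.39, - 78, sqrt(19) /19 ]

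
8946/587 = 8946/587= 15.24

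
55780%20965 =13850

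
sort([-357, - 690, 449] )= [ - 690,  -  357, 449]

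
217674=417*522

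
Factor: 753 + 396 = 1149 = 3^1 *383^1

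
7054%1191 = 1099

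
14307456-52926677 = - 38619221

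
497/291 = 497/291 = 1.71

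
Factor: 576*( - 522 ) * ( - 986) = 2^8*3^4*17^1*29^2 = 296462592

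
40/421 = 40/421 = 0.10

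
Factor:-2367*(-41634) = 2^1*3^6*257^1 * 263^1 = 98547678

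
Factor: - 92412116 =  - 2^2*31^1*131^1*5689^1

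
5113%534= 307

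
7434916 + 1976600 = 9411516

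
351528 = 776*453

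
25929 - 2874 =23055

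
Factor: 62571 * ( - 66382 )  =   - 4153588122  =  - 2^1*3^1*20857^1 * 33191^1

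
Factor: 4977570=2^1*3^1  *  5^1*13^1*12763^1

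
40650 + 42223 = 82873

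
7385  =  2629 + 4756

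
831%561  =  270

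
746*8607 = 6420822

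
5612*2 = 11224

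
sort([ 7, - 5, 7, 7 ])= [ - 5,7,7,7]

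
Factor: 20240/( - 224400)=  -  3^( - 1)*5^( - 1)*17^(- 1)*23^1 = - 23/255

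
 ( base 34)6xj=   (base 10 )8077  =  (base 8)17615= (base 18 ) 16GD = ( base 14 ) 2d2d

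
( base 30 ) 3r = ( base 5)432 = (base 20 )5h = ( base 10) 117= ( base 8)165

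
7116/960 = 593/80=7.41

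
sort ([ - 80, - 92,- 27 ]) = [ -92, - 80 , - 27] 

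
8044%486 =268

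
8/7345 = 8/7345 = 0.00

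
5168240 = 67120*77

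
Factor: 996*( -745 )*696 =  -2^5*3^2*5^1*29^1*83^1*149^1=- 516445920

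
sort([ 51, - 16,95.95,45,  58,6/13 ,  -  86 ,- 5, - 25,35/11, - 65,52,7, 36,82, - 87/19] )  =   [- 86, - 65,  -  25, - 16, - 5,  -  87/19,  6/13,  35/11,7,  36,45,51,  52,58,82,95.95 ] 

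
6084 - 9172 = -3088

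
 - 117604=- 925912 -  - 808308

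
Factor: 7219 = 7219^1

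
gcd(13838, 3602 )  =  2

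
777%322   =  133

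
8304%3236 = 1832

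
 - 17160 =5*( -3432 )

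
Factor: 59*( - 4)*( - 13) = 3068 =2^2*13^1*59^1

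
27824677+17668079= 45492756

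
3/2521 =3/2521 = 0.00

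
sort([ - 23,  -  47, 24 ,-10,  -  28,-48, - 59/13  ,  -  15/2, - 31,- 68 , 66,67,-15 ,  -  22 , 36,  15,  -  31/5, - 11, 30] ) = [-68, - 48, - 47, - 31,  -  28, - 23, - 22, - 15, - 11, - 10 , - 15/2,-31/5,-59/13 , 15, 24, 30, 36,66 , 67]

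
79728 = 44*1812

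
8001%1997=13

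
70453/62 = 70453/62 = 1136.34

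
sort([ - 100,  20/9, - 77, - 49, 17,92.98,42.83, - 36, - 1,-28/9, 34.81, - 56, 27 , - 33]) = [  -  100, - 77,-56,-49, -36 , - 33, - 28/9, - 1, 20/9, 17, 27, 34.81,42.83, 92.98]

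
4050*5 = 20250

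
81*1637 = 132597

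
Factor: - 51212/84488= -2^( - 1)*7^1*31^1*179^(  -  1) =- 217/358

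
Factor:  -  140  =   - 2^2*5^1*7^1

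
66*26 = 1716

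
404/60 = 6 + 11/15  =  6.73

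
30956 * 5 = 154780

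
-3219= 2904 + -6123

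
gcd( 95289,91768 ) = 1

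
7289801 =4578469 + 2711332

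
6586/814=89/11 = 8.09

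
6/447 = 2/149 = 0.01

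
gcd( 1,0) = 1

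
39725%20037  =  19688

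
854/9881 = 854/9881 = 0.09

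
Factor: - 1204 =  - 2^2*7^1*43^1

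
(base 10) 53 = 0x35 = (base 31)1M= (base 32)1L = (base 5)203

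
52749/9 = 5861 = 5861.00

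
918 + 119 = 1037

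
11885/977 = 12+161/977=   12.16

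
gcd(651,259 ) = 7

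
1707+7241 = 8948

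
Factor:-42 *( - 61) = 2562 = 2^1 * 3^1 * 7^1 * 61^1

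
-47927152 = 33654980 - 81582132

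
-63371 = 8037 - 71408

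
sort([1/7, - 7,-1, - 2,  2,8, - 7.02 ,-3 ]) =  [ - 7.02, - 7,-3,  -  2, - 1,1/7,2 , 8 ] 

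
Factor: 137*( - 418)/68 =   -  28633/34 = - 2^ ( - 1) * 11^1  *17^( - 1)*19^1*137^1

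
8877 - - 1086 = 9963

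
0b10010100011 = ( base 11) 98a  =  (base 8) 2243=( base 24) 21B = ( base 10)1187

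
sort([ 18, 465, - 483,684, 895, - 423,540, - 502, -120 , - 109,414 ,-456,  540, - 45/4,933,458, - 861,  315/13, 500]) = [ - 861, - 502,-483, - 456, -423,-120,-109 ,- 45/4, 18, 315/13, 414, 458 , 465, 500, 540, 540, 684,895, 933]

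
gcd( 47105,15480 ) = 5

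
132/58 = 66/29 = 2.28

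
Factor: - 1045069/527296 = - 9767/4928= - 2^( - 6) * 7^(-1 )*11^(  -  1)*9767^1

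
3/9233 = 3/9233 = 0.00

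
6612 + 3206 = 9818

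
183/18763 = 183/18763= 0.01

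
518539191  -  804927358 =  - 286388167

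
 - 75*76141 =-5710575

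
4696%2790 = 1906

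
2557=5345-2788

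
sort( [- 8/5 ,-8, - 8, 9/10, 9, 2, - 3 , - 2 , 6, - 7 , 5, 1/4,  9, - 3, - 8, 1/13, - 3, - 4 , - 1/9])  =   [ - 8, - 8, - 8, - 7, - 4 , - 3, - 3, - 3,-2, - 8/5, - 1/9,  1/13 , 1/4,  9/10, 2, 5,  6, 9,9 ]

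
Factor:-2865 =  - 3^1*5^1 * 191^1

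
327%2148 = 327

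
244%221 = 23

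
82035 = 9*9115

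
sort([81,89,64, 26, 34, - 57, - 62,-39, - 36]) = [-62,- 57, - 39, - 36, 26,  34,64 , 81,  89] 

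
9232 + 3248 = 12480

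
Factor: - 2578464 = -2^5 * 3^2 * 7^1*1279^1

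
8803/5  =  1760 + 3/5  =  1760.60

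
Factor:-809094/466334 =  - 897/517 = -3^1*11^(  -  1)*13^1*23^1*47^( - 1) 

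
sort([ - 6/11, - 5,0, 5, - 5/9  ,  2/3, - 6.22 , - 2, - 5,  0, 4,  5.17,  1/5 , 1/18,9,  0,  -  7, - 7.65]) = [ - 7.65, - 7, - 6.22, - 5, - 5 , - 2 , - 5/9 ,-6/11,0,0 , 0, 1/18, 1/5, 2/3, 4, 5 , 5.17,9 ]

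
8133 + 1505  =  9638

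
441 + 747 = 1188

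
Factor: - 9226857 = - 3^1*3075619^1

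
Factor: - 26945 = -5^1*17^1*317^1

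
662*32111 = 21257482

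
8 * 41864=334912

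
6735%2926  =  883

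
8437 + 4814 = 13251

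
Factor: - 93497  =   - 93497^1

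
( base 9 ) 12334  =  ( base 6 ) 102221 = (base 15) 26CD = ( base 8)20145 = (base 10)8293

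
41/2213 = 41/2213 = 0.02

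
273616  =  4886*56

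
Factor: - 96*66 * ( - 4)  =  25344 = 2^8*3^2*11^1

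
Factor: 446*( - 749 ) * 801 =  - 2^1 * 3^2 *7^1 * 89^1*107^1*223^1 = -267577254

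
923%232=227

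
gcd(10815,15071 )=7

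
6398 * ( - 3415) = -21849170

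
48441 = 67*723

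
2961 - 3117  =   - 156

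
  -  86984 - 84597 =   -  171581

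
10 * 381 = 3810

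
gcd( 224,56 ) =56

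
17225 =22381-5156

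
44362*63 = 2794806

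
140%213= 140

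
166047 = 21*7907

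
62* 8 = 496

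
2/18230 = 1/9115 = 0.00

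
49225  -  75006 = -25781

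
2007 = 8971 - 6964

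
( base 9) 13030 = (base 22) I2J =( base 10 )8775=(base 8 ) 21107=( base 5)240100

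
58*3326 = 192908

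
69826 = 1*69826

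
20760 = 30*692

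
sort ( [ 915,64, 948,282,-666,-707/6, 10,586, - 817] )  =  [ - 817, - 666, - 707/6,10,64,  282,586, 915, 948 ]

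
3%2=1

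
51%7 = 2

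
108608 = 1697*64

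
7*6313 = 44191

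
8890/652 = 13+207/326= 13.63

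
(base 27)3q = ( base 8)153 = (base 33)38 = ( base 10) 107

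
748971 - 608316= 140655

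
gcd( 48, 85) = 1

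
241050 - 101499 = 139551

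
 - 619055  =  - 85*7283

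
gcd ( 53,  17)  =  1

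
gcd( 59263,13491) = 1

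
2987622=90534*33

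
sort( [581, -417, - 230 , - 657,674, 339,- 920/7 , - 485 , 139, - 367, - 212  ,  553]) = [ - 657, - 485, - 417,  -  367, - 230, - 212,-920/7,139, 339, 553,581,  674] 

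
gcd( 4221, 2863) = 7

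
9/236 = 9/236 = 0.04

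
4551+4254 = 8805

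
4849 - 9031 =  - 4182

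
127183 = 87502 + 39681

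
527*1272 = 670344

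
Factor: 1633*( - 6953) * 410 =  - 2^1*5^1*17^1 * 23^1*41^1*71^1*409^1 = -4655242090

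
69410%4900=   810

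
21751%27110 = 21751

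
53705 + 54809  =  108514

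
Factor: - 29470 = -2^1*5^1*7^1*421^1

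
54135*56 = 3031560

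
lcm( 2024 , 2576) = 28336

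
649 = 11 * 59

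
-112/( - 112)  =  1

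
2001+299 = 2300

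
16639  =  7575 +9064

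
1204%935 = 269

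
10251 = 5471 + 4780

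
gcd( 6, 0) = 6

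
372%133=106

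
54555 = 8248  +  46307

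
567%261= 45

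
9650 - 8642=1008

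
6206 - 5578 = 628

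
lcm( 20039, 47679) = 1382691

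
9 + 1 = 10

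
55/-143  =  -5/13 = -0.38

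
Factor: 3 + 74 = 7^1* 11^1 = 77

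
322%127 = 68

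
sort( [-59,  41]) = [ -59,41 ] 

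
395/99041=395/99041 = 0.00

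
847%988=847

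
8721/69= 126+9/23 = 126.39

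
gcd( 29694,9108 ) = 6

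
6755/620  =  1351/124 = 10.90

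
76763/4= 76763/4 = 19190.75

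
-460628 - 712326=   -1172954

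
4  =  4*1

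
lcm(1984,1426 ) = 45632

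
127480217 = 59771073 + 67709144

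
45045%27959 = 17086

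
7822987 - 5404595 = 2418392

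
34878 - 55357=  - 20479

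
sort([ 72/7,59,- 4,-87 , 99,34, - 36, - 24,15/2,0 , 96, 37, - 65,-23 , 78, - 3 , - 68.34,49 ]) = [ - 87, - 68.34 , - 65,-36, - 24, - 23, - 4, - 3,0,15/2,72/7,34,37,49,  59, 78, 96,  99] 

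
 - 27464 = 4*(  -  6866)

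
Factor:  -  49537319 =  - 13^1*3810563^1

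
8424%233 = 36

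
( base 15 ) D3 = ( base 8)306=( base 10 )198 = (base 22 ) 90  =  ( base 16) C6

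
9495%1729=850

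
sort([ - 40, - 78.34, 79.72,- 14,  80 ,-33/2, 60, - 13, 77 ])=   [ - 78.34, - 40, -33/2 , - 14 , - 13,60, 77, 79.72, 80 ]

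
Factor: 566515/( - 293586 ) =-2^( - 1)  *3^( - 1)*5^1*29^1*167^( - 1 )*293^( - 1) * 3907^1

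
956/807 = 1  +  149/807 = 1.18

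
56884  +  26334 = 83218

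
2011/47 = 2011/47 = 42.79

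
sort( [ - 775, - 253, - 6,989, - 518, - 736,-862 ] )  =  [ - 862, - 775, - 736, - 518, - 253, - 6, 989 ]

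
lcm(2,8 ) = 8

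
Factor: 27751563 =3^2 * 7^1*440501^1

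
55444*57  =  3160308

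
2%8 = 2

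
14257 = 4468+9789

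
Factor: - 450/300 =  - 3/2 = - 2^( - 1) * 3^1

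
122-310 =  - 188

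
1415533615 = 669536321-  -  745997294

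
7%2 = 1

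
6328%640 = 568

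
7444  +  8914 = 16358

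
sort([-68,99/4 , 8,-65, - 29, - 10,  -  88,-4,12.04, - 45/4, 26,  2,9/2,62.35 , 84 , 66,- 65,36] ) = [ - 88, - 68,-65, - 65, - 29,-45/4 ,- 10,  -  4,2,9/2,8,12.04,99/4,26,36,62.35,66,84] 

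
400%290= 110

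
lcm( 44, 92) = 1012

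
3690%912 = 42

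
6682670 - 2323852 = 4358818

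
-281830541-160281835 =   -  442112376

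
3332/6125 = 68/125 = 0.54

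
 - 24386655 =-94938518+70551863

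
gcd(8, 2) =2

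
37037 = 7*5291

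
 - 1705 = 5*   (-341)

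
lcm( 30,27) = 270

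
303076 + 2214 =305290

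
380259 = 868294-488035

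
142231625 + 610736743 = 752968368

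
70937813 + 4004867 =74942680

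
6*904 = 5424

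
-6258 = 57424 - 63682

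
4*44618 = 178472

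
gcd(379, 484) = 1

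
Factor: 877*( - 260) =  - 2^2*5^1*13^1*877^1 = - 228020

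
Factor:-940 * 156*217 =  - 31820880 = -2^4*3^1*5^1*7^1*13^1 * 31^1*47^1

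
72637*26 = 1888562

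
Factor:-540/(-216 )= 2^(-1)*5^1 = 5/2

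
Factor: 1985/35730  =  1/18  =  2^( - 1 )*3^(- 2)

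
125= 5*25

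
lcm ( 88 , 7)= 616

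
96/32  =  3 = 3.00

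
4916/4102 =2458/2051=1.20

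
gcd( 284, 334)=2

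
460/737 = 460/737=0.62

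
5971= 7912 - 1941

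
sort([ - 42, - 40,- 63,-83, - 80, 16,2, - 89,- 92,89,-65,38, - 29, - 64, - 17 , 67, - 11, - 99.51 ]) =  [ - 99.51, - 92, - 89, -83, - 80 , -65, - 64,- 63,-42,  -  40, - 29, - 17, - 11,2,16, 38,67, 89 ] 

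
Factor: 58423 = 37^1*1579^1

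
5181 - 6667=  - 1486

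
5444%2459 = 526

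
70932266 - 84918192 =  - 13985926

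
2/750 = 1/375 = 0.00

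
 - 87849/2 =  - 87849/2 = - 43924.50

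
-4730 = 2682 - 7412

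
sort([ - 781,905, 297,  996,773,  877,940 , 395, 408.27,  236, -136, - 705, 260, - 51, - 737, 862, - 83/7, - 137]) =[ - 781, - 737, - 705,-137,-136,-51,-83/7, 236 , 260,297,395,  408.27,773 , 862, 877,905 , 940,  996]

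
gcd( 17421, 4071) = 3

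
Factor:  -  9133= - 9133^1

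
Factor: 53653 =53653^1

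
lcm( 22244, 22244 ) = 22244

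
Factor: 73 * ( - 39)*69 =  - 196443 = - 3^2*13^1*23^1*73^1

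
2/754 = 1/377 =0.00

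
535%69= 52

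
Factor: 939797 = 19^1*49463^1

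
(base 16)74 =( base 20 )5g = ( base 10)116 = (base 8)164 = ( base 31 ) 3n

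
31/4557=1/147 = 0.01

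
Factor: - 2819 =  - 2819^1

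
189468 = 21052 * 9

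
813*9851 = 8008863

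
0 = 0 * 6832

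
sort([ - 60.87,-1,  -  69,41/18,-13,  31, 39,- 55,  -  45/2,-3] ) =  [ - 69,-60.87, - 55,-45/2, - 13, - 3,  -  1,41/18, 31, 39]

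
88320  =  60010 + 28310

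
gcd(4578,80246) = 2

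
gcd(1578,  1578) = 1578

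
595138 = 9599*62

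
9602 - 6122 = 3480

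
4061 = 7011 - 2950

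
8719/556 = 15+379/556=15.68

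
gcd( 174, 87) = 87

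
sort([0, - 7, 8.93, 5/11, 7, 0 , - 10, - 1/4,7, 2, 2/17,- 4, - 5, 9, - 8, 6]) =[  -  10, - 8,- 7, - 5,  -  4, - 1/4, 0, 0 , 2/17, 5/11, 2, 6, 7,7, 8.93, 9]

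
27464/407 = 67 + 195/407 = 67.48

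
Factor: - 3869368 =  - 2^3*483671^1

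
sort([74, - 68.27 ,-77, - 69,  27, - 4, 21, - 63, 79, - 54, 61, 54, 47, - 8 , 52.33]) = [ - 77,  -  69, -68.27, - 63, - 54, - 8, -4, 21, 27, 47 , 52.33,54,61,  74, 79]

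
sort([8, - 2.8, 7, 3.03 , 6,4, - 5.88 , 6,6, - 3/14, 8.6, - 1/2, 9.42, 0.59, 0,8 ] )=[ - 5.88,  -  2.8, - 1/2, - 3/14,0 , 0.59,3.03,4,6,6,6,7, 8,8,8.6,9.42] 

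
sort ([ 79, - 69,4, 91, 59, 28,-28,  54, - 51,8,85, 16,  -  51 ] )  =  [ - 69, - 51, - 51, - 28,4,8,16,28,54 , 59, 79, 85,91] 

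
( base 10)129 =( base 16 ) 81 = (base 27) 4l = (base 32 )41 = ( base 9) 153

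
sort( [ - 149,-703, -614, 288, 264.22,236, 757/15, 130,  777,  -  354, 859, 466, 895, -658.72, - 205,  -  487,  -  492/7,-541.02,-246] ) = [-703,-658.72, -614,-541.02 , - 487, - 354,-246,  -  205,-149,-492/7, 757/15, 130, 236,264.22, 288,466,777,859, 895 ]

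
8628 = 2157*4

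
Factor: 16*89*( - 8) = - 2^7*89^1 =-11392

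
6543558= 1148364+5395194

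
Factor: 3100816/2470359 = 2^4*3^( - 1) * 31^ ( - 1)* 43^1*101^( - 1)  *263^(- 1) * 4507^1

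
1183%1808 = 1183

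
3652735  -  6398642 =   -  2745907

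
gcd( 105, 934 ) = 1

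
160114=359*446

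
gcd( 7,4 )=1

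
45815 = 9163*5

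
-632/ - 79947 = 632/79947 = 0.01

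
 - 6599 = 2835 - 9434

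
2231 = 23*97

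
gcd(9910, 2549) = 1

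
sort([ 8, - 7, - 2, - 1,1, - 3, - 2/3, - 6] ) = [-7 , - 6,-3, - 2, - 1,-2/3, 1,8] 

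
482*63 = 30366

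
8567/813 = 8567/813 = 10.54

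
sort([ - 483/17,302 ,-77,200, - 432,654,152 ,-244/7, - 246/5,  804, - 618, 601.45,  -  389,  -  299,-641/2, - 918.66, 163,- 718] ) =[ - 918.66,  -  718,-618,-432, - 389,-641/2,-299, - 77, -246/5, - 244/7,- 483/17, 152,163, 200,302,601.45, 654,804]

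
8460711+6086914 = 14547625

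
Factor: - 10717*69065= - 5^1*7^1*19^1*727^1  *1531^1 = -740169605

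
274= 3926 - 3652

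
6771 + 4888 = 11659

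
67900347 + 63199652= 131099999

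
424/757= 424/757 = 0.56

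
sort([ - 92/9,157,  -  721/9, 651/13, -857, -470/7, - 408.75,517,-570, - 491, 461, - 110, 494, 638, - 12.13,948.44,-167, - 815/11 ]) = [ - 857, - 570,  -  491, - 408.75, - 167, - 110, -721/9, - 815/11, - 470/7 , - 12.13 , -92/9,651/13,157,  461,494,  517,638,948.44]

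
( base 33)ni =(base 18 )273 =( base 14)3d7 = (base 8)1411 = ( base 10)777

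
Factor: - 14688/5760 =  - 2^(-2)*3^1*5^(  -  1 )*17^1 = - 51/20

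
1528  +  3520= 5048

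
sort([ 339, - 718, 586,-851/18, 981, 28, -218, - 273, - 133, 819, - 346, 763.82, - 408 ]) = [ - 718, - 408, - 346, - 273, - 218,  -  133, - 851/18, 28,339, 586,  763.82,819, 981 ]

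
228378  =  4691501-4463123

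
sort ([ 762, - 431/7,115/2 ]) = [ - 431/7,115/2, 762 ]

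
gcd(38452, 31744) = 4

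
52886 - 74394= - 21508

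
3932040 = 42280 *93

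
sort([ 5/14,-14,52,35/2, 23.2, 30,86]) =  [ - 14,5/14 , 35/2,23.2,30,52,86]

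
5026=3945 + 1081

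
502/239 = 502/239  =  2.10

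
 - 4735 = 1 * ( - 4735 )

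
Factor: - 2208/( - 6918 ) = 2^4* 23^1*1153^ ( - 1)=   368/1153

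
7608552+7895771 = 15504323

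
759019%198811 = 162586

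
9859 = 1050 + 8809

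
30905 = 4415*7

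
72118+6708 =78826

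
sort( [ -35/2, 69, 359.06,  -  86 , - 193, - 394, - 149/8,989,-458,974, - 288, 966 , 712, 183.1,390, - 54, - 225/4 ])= [ - 458, - 394, - 288, - 193, - 86,-225/4, - 54, - 149/8, - 35/2, 69,183.1, 359.06, 390,712 , 966, 974, 989]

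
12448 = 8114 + 4334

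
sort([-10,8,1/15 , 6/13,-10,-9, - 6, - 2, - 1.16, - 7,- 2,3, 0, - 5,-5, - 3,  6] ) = [ - 10,- 10, - 9, - 7, - 6,-5, - 5, - 3, - 2, - 2 , - 1.16, 0, 1/15,6/13, 3,6,8 ]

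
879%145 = 9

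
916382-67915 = 848467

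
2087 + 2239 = 4326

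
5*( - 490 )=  - 2450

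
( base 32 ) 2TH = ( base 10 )2993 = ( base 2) 101110110001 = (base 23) 5f3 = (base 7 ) 11504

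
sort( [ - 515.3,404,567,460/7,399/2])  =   [ - 515.3,460/7,399/2,404,567]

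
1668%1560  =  108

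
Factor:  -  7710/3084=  - 2^( - 1)*5^1 = - 5/2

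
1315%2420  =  1315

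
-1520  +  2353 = 833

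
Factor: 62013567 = 3^1*7^2*11^1*38351^1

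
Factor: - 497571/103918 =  - 2^ ( - 1)*3^1*223^( - 1 )*233^( - 1)*165857^1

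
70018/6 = 35009/3 = 11669.67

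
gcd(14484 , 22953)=3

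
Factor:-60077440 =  - 2^7*5^1*93871^1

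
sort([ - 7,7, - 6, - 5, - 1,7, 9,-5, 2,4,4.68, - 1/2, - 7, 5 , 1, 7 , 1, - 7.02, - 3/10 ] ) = [ - 7.02, - 7, - 7, - 6, - 5, - 5,-1, - 1/2,-3/10, 1,1 , 2,4, 4.68,5, 7, 7,7,9 ] 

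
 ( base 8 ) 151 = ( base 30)3F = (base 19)5A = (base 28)3l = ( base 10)105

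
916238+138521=1054759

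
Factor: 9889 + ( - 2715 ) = 7174 =2^1*17^1*211^1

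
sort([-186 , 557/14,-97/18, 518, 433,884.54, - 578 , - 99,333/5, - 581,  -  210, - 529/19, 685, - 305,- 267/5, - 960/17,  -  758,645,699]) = [  -  758 ,-581, - 578,-305,-210, - 186, - 99 ,-960/17, - 267/5,-529/19, - 97/18 , 557/14, 333/5, 433, 518,645, 685, 699,884.54] 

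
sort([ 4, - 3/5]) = [-3/5, 4]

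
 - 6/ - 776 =3/388= 0.01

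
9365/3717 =9365/3717 = 2.52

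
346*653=225938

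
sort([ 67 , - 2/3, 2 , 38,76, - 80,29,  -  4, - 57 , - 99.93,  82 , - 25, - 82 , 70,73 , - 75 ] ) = [-99.93,-82,-80, - 75, - 57, - 25, - 4, - 2/3,2, 29,38,67,70,73,76,82 ]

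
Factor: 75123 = 3^2*17^1*491^1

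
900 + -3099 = -2199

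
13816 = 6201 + 7615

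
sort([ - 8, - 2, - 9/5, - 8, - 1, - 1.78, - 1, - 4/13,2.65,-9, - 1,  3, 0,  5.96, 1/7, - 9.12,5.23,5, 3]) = [ - 9.12, - 9, - 8, - 8,- 2, - 9/5, - 1.78, - 1, - 1, - 1, - 4/13,0, 1/7, 2.65, 3, 3, 5, 5.23, 5.96 ] 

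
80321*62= 4979902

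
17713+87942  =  105655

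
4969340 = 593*8380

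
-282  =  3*( - 94 )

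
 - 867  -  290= - 1157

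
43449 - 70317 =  - 26868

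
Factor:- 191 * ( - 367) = 70097 = 191^1* 367^1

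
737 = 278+459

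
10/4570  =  1/457 = 0.00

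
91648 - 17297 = 74351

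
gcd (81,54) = 27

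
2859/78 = 953/26 = 36.65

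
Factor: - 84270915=  -  3^3 *5^1*624229^1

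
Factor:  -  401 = - 401^1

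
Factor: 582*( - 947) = - 551154 = -2^1*3^1*97^1 * 947^1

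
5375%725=300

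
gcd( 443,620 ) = 1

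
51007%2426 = 61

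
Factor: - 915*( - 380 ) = 2^2*3^1 * 5^2  *  19^1*61^1 = 347700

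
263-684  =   - 421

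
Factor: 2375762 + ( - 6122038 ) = -3746276 = - 2^2*47^1*19927^1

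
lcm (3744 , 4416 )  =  172224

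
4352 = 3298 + 1054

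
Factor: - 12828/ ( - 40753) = 2^2*3^1*83^( - 1 )*491^( - 1)*1069^1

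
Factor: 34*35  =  1190 = 2^1*5^1*7^1*17^1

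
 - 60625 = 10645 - 71270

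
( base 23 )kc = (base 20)13C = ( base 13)2A4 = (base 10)472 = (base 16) 1D8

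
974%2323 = 974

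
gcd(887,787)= 1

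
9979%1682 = 1569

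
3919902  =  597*6566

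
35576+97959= 133535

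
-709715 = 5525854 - 6235569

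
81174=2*40587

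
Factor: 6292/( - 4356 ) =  - 13/9 = - 3^( - 2)*13^1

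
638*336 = 214368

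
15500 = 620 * 25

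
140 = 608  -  468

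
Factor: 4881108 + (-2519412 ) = 2361696= 2^5*3^1*73^1*337^1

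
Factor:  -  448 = -2^6*7^1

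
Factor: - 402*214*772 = -2^4 * 3^1*  67^1* 107^1 * 193^1 = - 66413616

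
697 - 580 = 117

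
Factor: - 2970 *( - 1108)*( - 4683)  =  -2^3*3^4*5^1*7^1*11^1*223^1*277^1 = - 15410629080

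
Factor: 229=229^1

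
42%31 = 11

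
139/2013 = 139/2013 = 0.07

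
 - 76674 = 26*( - 2949 ) 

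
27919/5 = 27919/5=5583.80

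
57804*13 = 751452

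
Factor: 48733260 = 2^2*3^1*5^1 * 812221^1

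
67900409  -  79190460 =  - 11290051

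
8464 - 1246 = 7218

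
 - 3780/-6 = 630+0/1 = 630.00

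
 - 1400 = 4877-6277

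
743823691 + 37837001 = 781660692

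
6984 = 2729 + 4255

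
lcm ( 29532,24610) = 147660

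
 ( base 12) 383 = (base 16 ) 213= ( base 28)ir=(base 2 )1000010011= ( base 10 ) 531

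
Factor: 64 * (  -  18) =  - 1152 = - 2^7*3^2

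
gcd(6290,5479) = 1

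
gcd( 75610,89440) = 10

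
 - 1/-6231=1/6231 = 0.00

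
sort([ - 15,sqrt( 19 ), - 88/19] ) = [  -  15,-88/19, sqrt( 19 )]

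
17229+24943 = 42172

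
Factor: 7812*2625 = 2^2* 3^3*5^3*7^2 *31^1 = 20506500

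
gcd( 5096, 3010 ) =14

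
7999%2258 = 1225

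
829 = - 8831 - -9660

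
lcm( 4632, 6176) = 18528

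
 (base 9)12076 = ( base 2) 1111110011000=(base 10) 8088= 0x1f98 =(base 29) 9HQ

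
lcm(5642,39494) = 39494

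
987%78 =51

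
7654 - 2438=5216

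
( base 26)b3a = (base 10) 7524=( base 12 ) 4430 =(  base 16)1d64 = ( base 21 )H16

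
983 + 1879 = 2862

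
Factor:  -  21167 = -61^1*347^1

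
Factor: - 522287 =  - 173^1*3019^1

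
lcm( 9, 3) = 9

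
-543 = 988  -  1531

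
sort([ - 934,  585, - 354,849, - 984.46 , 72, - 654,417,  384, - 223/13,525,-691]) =[ - 984.46,  -  934, - 691, - 654 , - 354, - 223/13,72,384,417 , 525 , 585, 849 ]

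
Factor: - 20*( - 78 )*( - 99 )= - 154440 = - 2^3 * 3^3*5^1*11^1*13^1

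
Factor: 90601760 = 2^5*5^1*73^1 * 7757^1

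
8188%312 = 76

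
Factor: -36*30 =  - 2^3 *3^3*5^1 = - 1080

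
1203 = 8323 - 7120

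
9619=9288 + 331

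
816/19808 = 51/1238 = 0.04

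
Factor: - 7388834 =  - 2^1*19^1 * 194443^1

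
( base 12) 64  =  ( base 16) 4c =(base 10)76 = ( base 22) 3A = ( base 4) 1030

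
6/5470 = 3/2735 = 0.00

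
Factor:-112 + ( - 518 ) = - 2^1*3^2 *5^1*7^1 = - 630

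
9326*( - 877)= - 8178902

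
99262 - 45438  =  53824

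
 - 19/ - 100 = 19/100 = 0.19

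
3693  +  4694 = 8387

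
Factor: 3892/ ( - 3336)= -7/6 = - 2^( - 1)*3^(-1)*7^1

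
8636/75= 115 + 11/75 = 115.15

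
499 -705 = -206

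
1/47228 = 1/47228 = 0.00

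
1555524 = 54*28806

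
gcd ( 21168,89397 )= 189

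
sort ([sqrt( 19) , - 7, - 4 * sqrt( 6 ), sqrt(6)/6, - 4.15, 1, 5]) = [-4*sqrt( 6), - 7, - 4.15, sqrt( 6)/6, 1, sqrt( 19) , 5] 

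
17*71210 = 1210570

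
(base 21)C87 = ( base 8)12533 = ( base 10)5467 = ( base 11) 4120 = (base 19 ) f2e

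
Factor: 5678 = 2^1*17^1 * 167^1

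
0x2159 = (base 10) 8537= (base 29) A4B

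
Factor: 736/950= 2^4*5^ ( - 2 )*19^( - 1)*23^1 =368/475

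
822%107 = 73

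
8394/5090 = 4197/2545= 1.65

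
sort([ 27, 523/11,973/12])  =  [ 27, 523/11,973/12 ] 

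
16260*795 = 12926700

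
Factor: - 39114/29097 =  - 2^1*41^1*61^( - 1 )= - 82/61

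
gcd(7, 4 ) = 1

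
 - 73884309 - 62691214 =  - 136575523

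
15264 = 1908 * 8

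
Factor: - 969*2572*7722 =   -  19245293496 = - 2^3*3^4* 11^1*13^1*17^1 * 19^1*643^1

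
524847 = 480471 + 44376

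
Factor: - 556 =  - 2^2*139^1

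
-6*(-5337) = 32022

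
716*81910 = 58647560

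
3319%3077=242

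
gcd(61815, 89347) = 1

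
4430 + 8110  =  12540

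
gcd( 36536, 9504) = 8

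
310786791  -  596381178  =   - 285594387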